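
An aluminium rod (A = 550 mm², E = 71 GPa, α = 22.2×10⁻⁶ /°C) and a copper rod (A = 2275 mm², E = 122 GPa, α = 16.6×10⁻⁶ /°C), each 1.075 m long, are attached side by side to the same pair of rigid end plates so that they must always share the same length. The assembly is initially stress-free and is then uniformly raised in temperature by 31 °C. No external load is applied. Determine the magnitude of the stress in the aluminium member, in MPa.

Both members must finish at the same length. With the larger α, the aluminium tends to over-expand; the plates restrain it, putting the aluminium in compression and the copper in tension. With no external load the two internal forces are equal and opposite, magnitude P.
Compatibility of the two members (thermal + elastic change equal): (α₁ − α₂)ΔT = P·[1/(A₁E₁) + 1/(A₂E₂)].
|α₁ − α₂|·ΔT = 5.6×10⁻⁶ × 31 = 0.0001736.
1/(A₁E₁) + 1/(A₂E₂) = 1/(550×71×10³) + 1/(2275×122×10³) = 2.921×10⁻⁸ N⁻¹.
So P = 0.0001736 / 2.921×10⁻⁸ = 5.943 kN.
σ_{aluminium} = P/A₁ = 5943/550 = 10.81 MPa, compressive.

σ ≈ 10.8 MPa (compressive)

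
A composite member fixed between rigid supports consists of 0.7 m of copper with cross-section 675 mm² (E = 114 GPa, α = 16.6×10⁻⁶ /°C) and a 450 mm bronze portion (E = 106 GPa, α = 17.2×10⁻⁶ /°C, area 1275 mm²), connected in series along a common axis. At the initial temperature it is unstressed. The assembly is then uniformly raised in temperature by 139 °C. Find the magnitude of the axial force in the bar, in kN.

If the supports were absent, the total length change would be Σ αᵢΔT Lᵢ = 16.6×10⁻⁶×139×700 + 17.2×10⁻⁶×139×450 = 2.691 mm.
Since the ends are fixed, an axial force P builds up, equal in every segment, with P · Σ Lᵢ/(AᵢEᵢ) = δ_free.
Σ Lᵢ/(AᵢEᵢ) = 700/(675×114×10³) + 450/(1275×106×10³) = 1.243×10⁻⁵ mm/N.
Hence P = δ_free / Σ(L/AE) = 2.691/1.243×10⁻⁵ = 216.6 kN (compressive).

P ≈ 217 kN (compressive)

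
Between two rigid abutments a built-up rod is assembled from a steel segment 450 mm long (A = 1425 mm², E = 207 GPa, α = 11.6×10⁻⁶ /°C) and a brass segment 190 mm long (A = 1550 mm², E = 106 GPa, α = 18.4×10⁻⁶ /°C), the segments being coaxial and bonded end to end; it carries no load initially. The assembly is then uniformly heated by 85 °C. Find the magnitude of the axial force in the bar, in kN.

P ≈ 276 kN (compressive)

If the supports were absent, the total length change would be Σ αᵢΔT Lᵢ = 11.6×10⁻⁶×85×450 + 18.4×10⁻⁶×85×190 = 0.7409 mm.
The walls prevent any net length change, so an axial force P (same in every segment) develops. Compatibility: P · Σ Lᵢ/(AᵢEᵢ) = δ_free.
The series flexibility is Σ Lᵢ/(AᵢEᵢ) = 450/(1425×207×10³) + 190/(1550×106×10³) = 2.682×10⁻⁶ mm/N.
Hence P = δ_free / Σ(L/AE) = 0.7409/2.682×10⁻⁶ = 276.2 kN (compressive).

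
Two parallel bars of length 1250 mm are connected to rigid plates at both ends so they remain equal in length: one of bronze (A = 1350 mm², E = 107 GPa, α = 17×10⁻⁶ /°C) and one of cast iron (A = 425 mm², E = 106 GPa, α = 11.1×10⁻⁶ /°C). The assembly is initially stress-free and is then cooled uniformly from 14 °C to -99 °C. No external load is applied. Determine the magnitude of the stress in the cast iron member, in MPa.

The bronze has the larger α, so on cooling it would change length more than the cast iron if both were free. The rigid plates force a common final length, so the bronze is put into tension and the cast iron into compression, with equal and opposite forces P (no external load).
Compatibility of the two members (thermal + elastic change equal): (α₁ − α₂)ΔT = P·[1/(A₁E₁) + 1/(A₂E₂)].
|α₁ − α₂|·ΔT = 5.9×10⁻⁶ × 113 = 0.0006667.
1/(A₁E₁) + 1/(A₂E₂) = 1/(1350×107×10³) + 1/(425×106×10³) = 2.912×10⁻⁸ N⁻¹.
P = 0.0006667 / 2.912×10⁻⁸ = 22890 N = 22.89 kN.
σ_{cast iron} = P/A₂ = 22890/425 = 53.87 MPa, compressive.

σ ≈ 53.9 MPa (compressive)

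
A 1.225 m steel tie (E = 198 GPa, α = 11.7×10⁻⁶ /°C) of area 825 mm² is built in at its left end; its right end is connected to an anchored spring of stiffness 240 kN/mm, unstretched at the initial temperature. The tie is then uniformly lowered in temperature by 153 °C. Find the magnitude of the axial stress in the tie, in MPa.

The unrestrained thermal change is αΔT L = 11.7×10⁻⁶ × 153 × 1225 = 2.193 mm.
With a force P in the spring, the elastic change of the tie is PL/(AE) and that of the spring is P/k; compatibility requires their sum to equal δ_free.
So P = δ_free / [L/(AE) + 1/k] = 2.193 / [ 1225/(825×198×10³) + 1/(240×10³) ].
P = 2.193 / 1.167×10⁻⁵ = 188000 N.
σ = P/A = 188000/825 = 227.8 MPa.

σ ≈ 228 MPa (tensile)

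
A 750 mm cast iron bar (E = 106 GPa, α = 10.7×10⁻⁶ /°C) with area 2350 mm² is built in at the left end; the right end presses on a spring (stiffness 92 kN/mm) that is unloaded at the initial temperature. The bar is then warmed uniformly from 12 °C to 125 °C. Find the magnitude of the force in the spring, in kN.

P ≈ 65.3 kN

Free thermal expansion: δ_free = αΔT L = 10.7×10⁻⁶ × 113 × 750 = 0.9068 mm.
Let P be the compressive force at the spring. The bar shortens elastically by PL/(AE) and the spring compresses by P/k; together these equal δ_free.
So P = δ_free / [L/(AE) + 1/k] = 0.9068 / [ 750/(2350×106×10³) + 1/(92×10³) ].
P = 0.9068 / 1.388×10⁻⁵ = 65330 N.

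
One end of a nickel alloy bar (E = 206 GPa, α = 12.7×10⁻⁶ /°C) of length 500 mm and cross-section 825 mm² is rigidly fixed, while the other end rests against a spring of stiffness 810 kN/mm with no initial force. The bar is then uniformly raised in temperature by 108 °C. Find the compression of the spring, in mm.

The unrestrained thermal change is αΔT L = 12.7×10⁻⁶ × 108 × 500 = 0.6858 mm.
With a force P in the spring, the elastic change of the bar is PL/(AE) and that of the spring is P/k; compatibility requires their sum to equal δ_free.
So P = δ_free / [L/(AE) + 1/k] = 0.6858 / [ 500/(825×206×10³) + 1/(810×10³) ].
P = 0.6858 / 4.177×10⁻⁶ = 164200 N.
Spring compression = P/k = 164200/(810×10³) = 0.2027 mm.

δ ≈ 0.203 mm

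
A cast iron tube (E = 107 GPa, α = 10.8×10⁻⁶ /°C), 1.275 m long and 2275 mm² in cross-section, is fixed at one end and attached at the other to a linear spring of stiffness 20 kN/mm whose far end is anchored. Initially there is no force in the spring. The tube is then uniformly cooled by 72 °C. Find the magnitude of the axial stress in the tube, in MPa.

σ ≈ 7.89 MPa (tensile)

The unrestrained thermal change is αΔT L = 10.8×10⁻⁶ × 72 × 1275 = 0.9914 mm.
With a force P in the spring, the elastic change of the tube is PL/(AE) and that of the spring is P/k; compatibility requires their sum to equal δ_free.
P [ L/(AE) + 1/k ] = δ_free → P [ 1275/(2275×107×10³) + 1/(20×10³) ] = 0.9914.
P = 0.9914 / 5.524×10⁻⁵ = 17950 N.
σ = P/A = 17950/2275 = 7.889 MPa.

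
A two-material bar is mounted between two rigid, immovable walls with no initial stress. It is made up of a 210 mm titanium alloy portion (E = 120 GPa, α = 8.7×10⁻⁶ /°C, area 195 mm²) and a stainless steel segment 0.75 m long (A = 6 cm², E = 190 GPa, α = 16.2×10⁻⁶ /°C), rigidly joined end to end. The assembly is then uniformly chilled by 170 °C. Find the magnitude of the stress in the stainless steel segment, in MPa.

With the walls removed the bar would change length by δ_free = Σ αᵢΔT Lᵢ = 8.7×10⁻⁶×170×210 + 16.2×10⁻⁶×170×750 = 2.376 mm.
Since the ends are fixed, an axial force P builds up, equal in every segment, with P · Σ Lᵢ/(AᵢEᵢ) = δ_free.
The series flexibility is Σ Lᵢ/(AᵢEᵢ) = 210/(195×120×10³) + 750/(600×190×10³) = 1.555×10⁻⁵ mm/N.
P = 2.376 / 1.555×10⁻⁵ = 152800 N = 152.8 kN, tensile.
σ_{stainless steel} = P / A = 152800 / 600 = 254.6 MPa.

σ ≈ 255 MPa (tensile)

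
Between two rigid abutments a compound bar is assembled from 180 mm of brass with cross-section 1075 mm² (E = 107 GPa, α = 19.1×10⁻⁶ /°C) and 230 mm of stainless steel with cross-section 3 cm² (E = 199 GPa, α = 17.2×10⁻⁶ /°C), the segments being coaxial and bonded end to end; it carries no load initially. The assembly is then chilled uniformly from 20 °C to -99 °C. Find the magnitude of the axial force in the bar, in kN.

With the walls removed the bar would change length by δ_free = Σ αᵢΔT Lᵢ = 19.1×10⁻⁶×119×180 + 17.2×10⁻⁶×119×230 = 0.8799 mm.
Since the ends are fixed, an axial force P builds up, equal in every segment, with P · Σ Lᵢ/(AᵢEᵢ) = δ_free.
The series flexibility is Σ Lᵢ/(AᵢEᵢ) = 180/(1075×107×10³) + 230/(300×199×10³) = 5.417×10⁻⁶ mm/N.
So P = 0.8799 / 5.417×10⁻⁶ = 162.4 kN, tensile.

P ≈ 162 kN (tensile)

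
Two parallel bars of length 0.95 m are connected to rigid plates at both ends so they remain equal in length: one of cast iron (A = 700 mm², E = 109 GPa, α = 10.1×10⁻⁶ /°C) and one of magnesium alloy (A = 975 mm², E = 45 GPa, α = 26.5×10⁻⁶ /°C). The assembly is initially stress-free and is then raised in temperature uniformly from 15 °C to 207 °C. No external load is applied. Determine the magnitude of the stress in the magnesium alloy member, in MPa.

Equilibrium of a rigid end plate with no external load gives equal and opposite internal forces ±P in the two members. Since α_{magnesium alloy} > α_{cast iron}, heating drives the magnesium alloy into compression and the cast iron into tension.
Setting the final lengths equal and cancelling L: (α₁ − α₂)ΔT = P/(A₁E₁) + P/(A₂E₂).
|α₁ − α₂|·ΔT = 16.4×10⁻⁶ × 192 = 0.003149.
1/(A₁E₁) + 1/(A₂E₂) = 1/(700×109×10³) + 1/(975×45×10³) = 3.59×10⁻⁸ N⁻¹.
So P = 0.003149 / 3.59×10⁻⁸ = 87.71 kN.
σ_{magnesium alloy} = P/A₂ = 87710/975 = 89.96 MPa, compressive.

σ ≈ 90 MPa (compressive)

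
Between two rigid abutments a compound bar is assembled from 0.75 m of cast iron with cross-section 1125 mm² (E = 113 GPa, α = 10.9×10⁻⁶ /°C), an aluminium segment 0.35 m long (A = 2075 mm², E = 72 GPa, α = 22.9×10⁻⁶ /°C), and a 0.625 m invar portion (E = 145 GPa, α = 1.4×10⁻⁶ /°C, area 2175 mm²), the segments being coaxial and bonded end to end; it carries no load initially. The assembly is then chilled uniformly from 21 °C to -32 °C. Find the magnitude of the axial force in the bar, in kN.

Free thermal contraction of the whole bar: Σ αᵢΔT Lᵢ = 10.9×10⁻⁶×53×750 + 22.9×10⁻⁶×53×350 + 1.4×10⁻⁶×53×625 = 0.9044 mm.
The rigid supports impose zero overall length change; the single axial force P common to all segments must satisfy P Σ Lᵢ/(AᵢEᵢ) = δ_free.
Σ Lᵢ/(AᵢEᵢ) = 750/(1125×113×10³) + 350/(2075×72×10³) + 625/(2175×145×10³) = 1.022×10⁻⁵ mm/N.
So P = 0.9044 / 1.022×10⁻⁵ = 88.46 kN, tensile.

P ≈ 88.5 kN (tensile)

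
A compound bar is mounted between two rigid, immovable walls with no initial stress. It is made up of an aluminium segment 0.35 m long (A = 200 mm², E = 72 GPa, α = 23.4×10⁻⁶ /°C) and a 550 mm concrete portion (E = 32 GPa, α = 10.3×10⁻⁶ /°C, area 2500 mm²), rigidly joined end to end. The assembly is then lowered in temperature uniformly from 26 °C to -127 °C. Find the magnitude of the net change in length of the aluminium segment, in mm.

If the supports were absent, the total length change would be Σ αᵢΔT Lᵢ = 23.4×10⁻⁶×153×350 + 10.3×10⁻⁶×153×550 = 2.12 mm.
Since the ends are fixed, an axial force P builds up, equal in every segment, with P · Σ Lᵢ/(AᵢEᵢ) = δ_free.
Σ Lᵢ/(AᵢEᵢ) = 350/(200×72×10³) + 550/(2500×32×10³) = 3.118×10⁻⁵ mm/N.
P = 2.12 / 3.118×10⁻⁵ = 67990 N = 67.99 kN, tensile.
For the aluminium segment, free thermal change = 23.4×10⁻⁶×153×350 = 1.253 mm and elastic change from P = 67990×350/(200×72×10³) = 1.652 mm; these oppose, so the net change is 0.399 mm (segment lengthens).

|ΔL| ≈ 0.399 mm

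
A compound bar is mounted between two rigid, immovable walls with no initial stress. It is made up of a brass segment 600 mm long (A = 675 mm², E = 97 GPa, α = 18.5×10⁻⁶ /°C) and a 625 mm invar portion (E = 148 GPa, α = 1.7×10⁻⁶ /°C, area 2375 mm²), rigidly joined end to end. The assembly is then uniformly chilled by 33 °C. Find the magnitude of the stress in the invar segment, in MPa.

σ ≈ 15.4 MPa (tensile)

Free thermal contraction of the whole bar: Σ αᵢΔT Lᵢ = 18.5×10⁻⁶×33×600 + 1.7×10⁻⁶×33×625 = 0.4014 mm.
The walls prevent any net length change, so an axial force P (same in every segment) develops. Compatibility: P · Σ Lᵢ/(AᵢEᵢ) = δ_free.
Σ Lᵢ/(AᵢEᵢ) = 600/(675×97×10³) + 625/(2375×148×10³) = 1.094×10⁻⁵ mm/N.
So P = 0.4014 / 1.094×10⁻⁵ = 36.68 kN, tensile.
σ_{invar} = P / A = 36680 / 2375 = 15.44 MPa.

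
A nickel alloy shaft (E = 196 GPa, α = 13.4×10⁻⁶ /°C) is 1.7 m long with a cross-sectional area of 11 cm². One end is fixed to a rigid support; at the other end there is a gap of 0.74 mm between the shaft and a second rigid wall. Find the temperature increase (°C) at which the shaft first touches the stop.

Contact occurs when the free expansion equals the gap: αΔT L = 0.74 mm.
So ΔT = g/(αL) = 0.74/(13.4×10⁻⁶ × 1700) = 32.48 °C.

ΔT ≈ 32.5 °C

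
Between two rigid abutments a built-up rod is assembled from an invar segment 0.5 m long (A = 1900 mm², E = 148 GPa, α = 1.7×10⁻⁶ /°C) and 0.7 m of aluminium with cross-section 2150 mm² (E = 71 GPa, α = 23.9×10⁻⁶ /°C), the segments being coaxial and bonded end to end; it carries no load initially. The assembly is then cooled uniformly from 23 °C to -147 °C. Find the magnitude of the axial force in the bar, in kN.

Free thermal contraction of the whole bar: Σ αᵢΔT Lᵢ = 1.7×10⁻⁶×170×500 + 23.9×10⁻⁶×170×700 = 2.989 mm.
The walls prevent any net length change, so an axial force P (same in every segment) develops. Compatibility: P · Σ Lᵢ/(AᵢEᵢ) = δ_free.
The series flexibility is Σ Lᵢ/(AᵢEᵢ) = 500/(1900×148×10³) + 700/(2150×71×10³) = 6.364×10⁻⁶ mm/N.
So P = 2.989 / 6.364×10⁻⁶ = 469.6 kN, tensile.

P ≈ 470 kN (tensile)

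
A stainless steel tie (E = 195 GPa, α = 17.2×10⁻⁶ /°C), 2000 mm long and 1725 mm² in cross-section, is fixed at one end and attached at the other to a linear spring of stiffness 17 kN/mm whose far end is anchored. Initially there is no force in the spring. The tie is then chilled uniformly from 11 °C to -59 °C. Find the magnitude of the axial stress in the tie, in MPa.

σ ≈ 21.6 MPa (tensile)

The unrestrained thermal change is αΔT L = 17.2×10⁻⁶ × 70 × 2000 = 2.408 mm.
With a force P in the spring, the elastic change of the tie is PL/(AE) and that of the spring is P/k; compatibility requires their sum to equal δ_free.
P [ L/(AE) + 1/k ] = δ_free → P [ 2000/(1725×195×10³) + 1/(17×10³) ] = 2.408.
P = 2.408 / 6.477×10⁻⁵ = 37180 N.
σ = P/A = 37180/1725 = 21.55 MPa.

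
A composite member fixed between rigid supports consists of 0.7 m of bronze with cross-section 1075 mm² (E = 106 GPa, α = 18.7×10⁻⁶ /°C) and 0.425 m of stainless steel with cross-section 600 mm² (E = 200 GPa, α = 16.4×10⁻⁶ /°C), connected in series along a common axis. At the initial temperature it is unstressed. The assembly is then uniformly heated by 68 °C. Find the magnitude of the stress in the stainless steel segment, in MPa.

σ ≈ 235 MPa (compressive)

With the walls removed the bar would change length by δ_free = Σ αᵢΔT Lᵢ = 18.7×10⁻⁶×68×700 + 16.4×10⁻⁶×68×425 = 1.364 mm.
Since the ends are fixed, an axial force P builds up, equal in every segment, with P · Σ Lᵢ/(AᵢEᵢ) = δ_free.
Σ Lᵢ/(AᵢEᵢ) = 700/(1075×106×10³) + 425/(600×200×10³) = 9.685×10⁻⁶ mm/N.
Hence P = δ_free / Σ(L/AE) = 1.364/9.685×10⁻⁶ = 140.8 kN (compressive).
σ_{stainless steel} = P / A = 140800 / 600 = 234.7 MPa.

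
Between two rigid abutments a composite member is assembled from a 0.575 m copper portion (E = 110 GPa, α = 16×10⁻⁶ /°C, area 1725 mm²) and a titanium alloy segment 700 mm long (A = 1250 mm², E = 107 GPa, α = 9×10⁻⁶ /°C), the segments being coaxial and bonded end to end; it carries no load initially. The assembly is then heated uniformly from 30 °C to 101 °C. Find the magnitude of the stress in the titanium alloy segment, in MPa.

σ ≈ 107 MPa (compressive)

With the walls removed the bar would change length by δ_free = Σ αᵢΔT Lᵢ = 16×10⁻⁶×71×575 + 9×10⁻⁶×71×700 = 1.1 mm.
The walls prevent any net length change, so an axial force P (same in every segment) develops. Compatibility: P · Σ Lᵢ/(AᵢEᵢ) = δ_free.
The series flexibility is Σ Lᵢ/(AᵢEᵢ) = 575/(1725×110×10³) + 700/(1250×107×10³) = 8.264×10⁻⁶ mm/N.
So P = 1.1 / 8.264×10⁻⁶ = 133.2 kN, compressive.
σ_{titanium alloy} = P / A = 133200 / 1250 = 106.5 MPa.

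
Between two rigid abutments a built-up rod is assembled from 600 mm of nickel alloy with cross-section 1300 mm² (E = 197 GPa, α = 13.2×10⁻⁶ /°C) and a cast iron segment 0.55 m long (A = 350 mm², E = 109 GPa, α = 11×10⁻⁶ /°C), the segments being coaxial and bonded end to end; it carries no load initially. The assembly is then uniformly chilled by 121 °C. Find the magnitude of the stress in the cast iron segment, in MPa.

Free thermal contraction of the whole bar: Σ αᵢΔT Lᵢ = 13.2×10⁻⁶×121×600 + 11×10⁻⁶×121×550 = 1.69 mm.
Since the ends are fixed, an axial force P builds up, equal in every segment, with P · Σ Lᵢ/(AᵢEᵢ) = δ_free.
The series flexibility is Σ Lᵢ/(AᵢEᵢ) = 600/(1300×197×10³) + 550/(350×109×10³) = 1.676×10⁻⁵ mm/N.
P = 1.69 / 1.676×10⁻⁵ = 100900 N = 100.9 kN, tensile.
σ_{cast iron} = P / A = 100900 / 350 = 288.2 MPa.

σ ≈ 288 MPa (tensile)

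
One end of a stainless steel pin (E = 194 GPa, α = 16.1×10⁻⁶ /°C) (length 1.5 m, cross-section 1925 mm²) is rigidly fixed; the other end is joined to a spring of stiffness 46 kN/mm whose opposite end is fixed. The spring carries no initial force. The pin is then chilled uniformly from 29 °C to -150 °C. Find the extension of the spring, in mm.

δ ≈ 3.65 mm

The unrestrained thermal change is αΔT L = 16.1×10⁻⁶ × 179 × 1500 = 4.323 mm.
Let P be the tensile force in the spring. The pin extends elastically by PL/(AE) and the spring stretches by P/k; together these equal δ_free.
So P = δ_free / [L/(AE) + 1/k] = 4.323 / [ 1500/(1925×194×10³) + 1/(46×10³) ].
P = 4.323 / 2.576×10⁻⁵ = 167800 N.
Spring extension = P/k = 167800/(46×10³) = 3.649 mm.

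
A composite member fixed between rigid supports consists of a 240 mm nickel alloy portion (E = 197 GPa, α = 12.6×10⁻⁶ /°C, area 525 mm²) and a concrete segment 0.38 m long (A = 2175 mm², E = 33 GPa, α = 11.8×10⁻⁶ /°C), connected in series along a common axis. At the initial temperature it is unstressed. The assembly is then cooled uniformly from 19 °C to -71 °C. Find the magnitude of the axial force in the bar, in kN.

With the walls removed the bar would change length by δ_free = Σ αᵢΔT Lᵢ = 12.6×10⁻⁶×90×240 + 11.8×10⁻⁶×90×380 = 0.6757 mm.
The walls prevent any net length change, so an axial force P (same in every segment) develops. Compatibility: P · Σ Lᵢ/(AᵢEᵢ) = δ_free.
Σ Lᵢ/(AᵢEᵢ) = 240/(525×197×10³) + 380/(2175×33×10³) = 7.615×10⁻⁶ mm/N.
So P = 0.6757 / 7.615×10⁻⁶ = 88.74 kN, tensile.

P ≈ 88.7 kN (tensile)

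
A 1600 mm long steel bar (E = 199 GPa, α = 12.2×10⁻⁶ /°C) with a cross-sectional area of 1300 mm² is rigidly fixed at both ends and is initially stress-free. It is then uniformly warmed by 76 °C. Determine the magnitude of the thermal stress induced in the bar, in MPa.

The supports are rigid, so the total axial strain is zero. The restrained thermal strain is ε = αΔT = 12.2×10⁻⁶ × 76 = 927.2×10⁻⁶.
σ = EαΔT = 199×10³ × 12.2×10⁻⁶ × 76 = 184.5 MPa (compressive; the bar is trying to expand).

σ ≈ 185 MPa (compressive)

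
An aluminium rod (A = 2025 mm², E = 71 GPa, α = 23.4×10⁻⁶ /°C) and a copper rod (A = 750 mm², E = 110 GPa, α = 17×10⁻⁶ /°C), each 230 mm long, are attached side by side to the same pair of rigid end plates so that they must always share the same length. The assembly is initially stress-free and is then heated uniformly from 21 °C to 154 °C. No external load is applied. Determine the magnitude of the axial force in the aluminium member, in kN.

Equilibrium of a rigid end plate with no external load gives equal and opposite internal forces ±P in the two members. Since α_{aluminium} > α_{copper}, heating drives the aluminium into compression and the copper into tension.
Compatibility of the two members (thermal + elastic change equal): (α₁ − α₂)ΔT = P·[1/(A₁E₁) + 1/(A₂E₂)].
|α₁ − α₂|·ΔT = 6.4×10⁻⁶ × 133 = 0.0008512.
1/(A₁E₁) + 1/(A₂E₂) = 1/(2025×71×10³) + 1/(750×110×10³) = 1.908×10⁻⁸ N⁻¹.
So P = 0.0008512 / 1.908×10⁻⁸ = 44.62 kN.

P ≈ 44.6 kN (compressive in the aluminium)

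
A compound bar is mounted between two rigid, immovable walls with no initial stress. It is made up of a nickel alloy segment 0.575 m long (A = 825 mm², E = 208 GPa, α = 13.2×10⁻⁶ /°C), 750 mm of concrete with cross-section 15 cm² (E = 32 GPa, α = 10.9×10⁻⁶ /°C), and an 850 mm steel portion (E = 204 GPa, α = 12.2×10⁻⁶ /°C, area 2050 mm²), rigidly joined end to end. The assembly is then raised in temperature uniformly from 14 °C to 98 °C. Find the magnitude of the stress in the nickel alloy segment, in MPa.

σ ≈ 127 MPa (compressive)

Free thermal expansion of the whole bar: Σ αᵢΔT Lᵢ = 13.2×10⁻⁶×84×575 + 10.9×10⁻⁶×84×750 + 12.2×10⁻⁶×84×850 = 2.195 mm.
Since the ends are fixed, an axial force P builds up, equal in every segment, with P · Σ Lᵢ/(AᵢEᵢ) = δ_free.
Σ Lᵢ/(AᵢEᵢ) = 575/(825×208×10³) + 750/(1500×32×10³) + 850/(2050×204×10³) = 2.101×10⁻⁵ mm/N.
Hence P = δ_free / Σ(L/AE) = 2.195/2.101×10⁻⁵ = 104.5 kN (compressive).
σ_{nickel alloy} = P / A = 104500 / 825 = 126.7 MPa.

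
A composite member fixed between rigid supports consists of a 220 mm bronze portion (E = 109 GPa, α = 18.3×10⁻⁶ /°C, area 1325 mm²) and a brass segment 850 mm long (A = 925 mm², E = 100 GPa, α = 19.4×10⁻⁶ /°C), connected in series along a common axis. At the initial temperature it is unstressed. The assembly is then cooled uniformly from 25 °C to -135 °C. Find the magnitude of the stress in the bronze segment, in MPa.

σ ≈ 231 MPa (tensile)

Free thermal contraction of the whole bar: Σ αᵢΔT Lᵢ = 18.3×10⁻⁶×160×220 + 19.4×10⁻⁶×160×850 = 3.283 mm.
The rigid supports impose zero overall length change; the single axial force P common to all segments must satisfy P Σ Lᵢ/(AᵢEᵢ) = δ_free.
Σ Lᵢ/(AᵢEᵢ) = 220/(1325×109×10³) + 850/(925×100×10³) = 1.071×10⁻⁵ mm/N.
Hence P = δ_free / Σ(L/AE) = 3.283/1.071×10⁻⁵ = 306.4 kN (tensile).
σ_{bronze} = P / A = 306400 / 1325 = 231.3 MPa.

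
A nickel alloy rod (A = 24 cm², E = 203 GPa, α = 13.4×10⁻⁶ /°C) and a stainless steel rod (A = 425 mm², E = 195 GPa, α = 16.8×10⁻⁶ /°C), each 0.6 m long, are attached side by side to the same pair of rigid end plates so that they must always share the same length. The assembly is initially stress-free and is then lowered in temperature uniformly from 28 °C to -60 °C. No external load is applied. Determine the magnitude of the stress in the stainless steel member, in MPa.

Both members must finish at the same length. With the larger α, the stainless steel tends to over-contract; the plates restrain it, putting the stainless steel in tension and the nickel alloy in compression. With no external load the two internal forces are equal and opposite, magnitude P.
Compatibility of the two members (thermal + elastic change equal): (α₁ − α₂)ΔT = P·[1/(A₁E₁) + 1/(A₂E₂)].
|α₁ − α₂|·ΔT = 3.4×10⁻⁶ × 88 = 0.0002992.
1/(A₁E₁) + 1/(A₂E₂) = 1/(2400×203×10³) + 1/(425×195×10³) = 1.412×10⁻⁸ N⁻¹.
So P = 0.0002992 / 1.412×10⁻⁸ = 21.19 kN.
σ_{stainless steel} = P/A₂ = 21190/425 = 49.86 MPa, tensile.

σ ≈ 49.9 MPa (tensile)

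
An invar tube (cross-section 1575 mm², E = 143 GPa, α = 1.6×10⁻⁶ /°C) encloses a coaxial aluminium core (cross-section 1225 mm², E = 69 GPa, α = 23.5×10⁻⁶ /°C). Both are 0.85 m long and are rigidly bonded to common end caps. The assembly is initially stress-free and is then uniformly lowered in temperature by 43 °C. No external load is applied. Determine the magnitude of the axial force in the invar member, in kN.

Equilibrium of a rigid end plate with no external load gives equal and opposite internal forces ±P in the two members. Since α_{aluminium} > α_{invar}, cooling drives the aluminium into tension and the invar into compression.
Setting the final lengths equal and cancelling L: (α₁ − α₂)ΔT = P/(A₁E₁) + P/(A₂E₂).
|α₁ − α₂|·ΔT = 21.9×10⁻⁶ × 43 = 0.0009417.
1/(A₁E₁) + 1/(A₂E₂) = 1/(1575×143×10³) + 1/(1225×69×10³) = 1.627×10⁻⁸ N⁻¹.
P = 0.0009417 / 1.627×10⁻⁸ = 57880 N = 57.88 kN.

P ≈ 57.9 kN (compressive in the invar)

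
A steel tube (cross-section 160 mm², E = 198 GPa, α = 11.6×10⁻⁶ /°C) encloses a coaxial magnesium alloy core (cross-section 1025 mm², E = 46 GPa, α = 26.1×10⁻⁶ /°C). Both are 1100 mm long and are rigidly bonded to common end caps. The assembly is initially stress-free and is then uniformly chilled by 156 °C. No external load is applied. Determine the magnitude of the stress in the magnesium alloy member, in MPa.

σ ≈ 41.8 MPa (tensile)

The magnesium alloy has the larger α, so on cooling it would change length more than the steel if both were free. The rigid plates force a common final length, so the magnesium alloy is put into tension and the steel into compression, with equal and opposite forces P (no external load).
Setting the final lengths equal and cancelling L: (α₁ − α₂)ΔT = P/(A₁E₁) + P/(A₂E₂).
|α₁ − α₂|·ΔT = 14.5×10⁻⁶ × 156 = 0.002262.
1/(A₁E₁) + 1/(A₂E₂) = 1/(160×198×10³) + 1/(1025×46×10³) = 5.277×10⁻⁸ N⁻¹.
P = 0.002262 / 5.277×10⁻⁸ = 42860 N = 42.86 kN.
σ_{magnesium alloy} = P/A₂ = 42860/1025 = 41.82 MPa, tensile.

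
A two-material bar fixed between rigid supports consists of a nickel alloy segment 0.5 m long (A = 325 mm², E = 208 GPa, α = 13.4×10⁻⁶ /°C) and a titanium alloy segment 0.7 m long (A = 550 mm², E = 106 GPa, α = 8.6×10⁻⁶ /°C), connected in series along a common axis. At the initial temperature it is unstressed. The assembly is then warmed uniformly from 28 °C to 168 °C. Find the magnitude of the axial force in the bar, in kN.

P ≈ 91.8 kN (compressive)

If the supports were absent, the total length change would be Σ αᵢΔT Lᵢ = 13.4×10⁻⁶×140×500 + 8.6×10⁻⁶×140×700 = 1.781 mm.
Since the ends are fixed, an axial force P builds up, equal in every segment, with P · Σ Lᵢ/(AᵢEᵢ) = δ_free.
The series flexibility is Σ Lᵢ/(AᵢEᵢ) = 500/(325×208×10³) + 700/(550×106×10³) = 1.94×10⁻⁵ mm/N.
P = 1.781 / 1.94×10⁻⁵ = 91780 N = 91.78 kN, compressive.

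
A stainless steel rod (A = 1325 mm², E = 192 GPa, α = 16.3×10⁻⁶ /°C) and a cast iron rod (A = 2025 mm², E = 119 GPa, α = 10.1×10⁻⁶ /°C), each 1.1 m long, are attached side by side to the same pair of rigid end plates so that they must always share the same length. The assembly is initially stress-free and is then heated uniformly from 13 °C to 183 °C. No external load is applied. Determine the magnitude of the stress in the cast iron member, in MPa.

σ ≈ 64.4 MPa (tensile)

Both members must finish at the same length. With the larger α, the stainless steel tends to over-expand; the plates restrain it, putting the stainless steel in compression and the cast iron in tension. With no external load the two internal forces are equal and opposite, magnitude P.
Compatibility of the two members (thermal + elastic change equal): (α₁ − α₂)ΔT = P·[1/(A₁E₁) + 1/(A₂E₂)].
|α₁ − α₂|·ΔT = 6.2×10⁻⁶ × 170 = 0.001054.
1/(A₁E₁) + 1/(A₂E₂) = 1/(1325×192×10³) + 1/(2025×119×10³) = 8.081×10⁻⁹ N⁻¹.
So P = 0.001054 / 8.081×10⁻⁹ = 130.4 kN.
σ_{cast iron} = P/A₂ = 130400/2025 = 64.41 MPa, tensile.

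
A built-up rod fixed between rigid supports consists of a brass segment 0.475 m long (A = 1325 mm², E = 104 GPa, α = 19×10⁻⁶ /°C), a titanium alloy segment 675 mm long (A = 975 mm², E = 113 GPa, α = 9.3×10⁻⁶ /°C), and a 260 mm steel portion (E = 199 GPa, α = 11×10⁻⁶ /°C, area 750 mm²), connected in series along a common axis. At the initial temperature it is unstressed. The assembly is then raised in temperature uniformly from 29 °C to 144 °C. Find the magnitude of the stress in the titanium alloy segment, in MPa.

σ ≈ 189 MPa (compressive)

With the walls removed the bar would change length by δ_free = Σ αᵢΔT Lᵢ = 19×10⁻⁶×115×475 + 9.3×10⁻⁶×115×675 + 11×10⁻⁶×115×260 = 2.089 mm.
The walls prevent any net length change, so an axial force P (same in every segment) develops. Compatibility: P · Σ Lᵢ/(AᵢEᵢ) = δ_free.
The series flexibility is Σ Lᵢ/(AᵢEᵢ) = 475/(1325×104×10³) + 675/(975×113×10³) + 260/(750×199×10³) = 1.132×10⁻⁵ mm/N.
P = 2.089 / 1.132×10⁻⁵ = 184600 N = 184.6 kN, compressive.
σ_{titanium alloy} = P / A = 184600 / 975 = 189.3 MPa.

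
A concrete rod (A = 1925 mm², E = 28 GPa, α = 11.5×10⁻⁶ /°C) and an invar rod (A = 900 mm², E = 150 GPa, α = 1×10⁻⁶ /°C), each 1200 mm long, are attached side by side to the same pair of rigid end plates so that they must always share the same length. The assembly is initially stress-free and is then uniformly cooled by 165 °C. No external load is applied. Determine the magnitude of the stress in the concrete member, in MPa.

σ ≈ 34.7 MPa (tensile)

Equilibrium of a rigid end plate with no external load gives equal and opposite internal forces ±P in the two members. Since α_{concrete} > α_{invar}, cooling drives the concrete into tension and the invar into compression.
Equating the net (thermal + elastic) strains gives |α₁ − α₂|·ΔT = P·[1/(A₁E₁) + 1/(A₂E₂)].
|α₁ − α₂|·ΔT = 10.5×10⁻⁶ × 165 = 0.001732.
1/(A₁E₁) + 1/(A₂E₂) = 1/(1925×28×10³) + 1/(900×150×10³) = 2.596×10⁻⁸ N⁻¹.
So P = 0.001732 / 2.596×10⁻⁸ = 66.74 kN.
σ_{concrete} = P/A₁ = 66740/1925 = 34.67 MPa, tensile.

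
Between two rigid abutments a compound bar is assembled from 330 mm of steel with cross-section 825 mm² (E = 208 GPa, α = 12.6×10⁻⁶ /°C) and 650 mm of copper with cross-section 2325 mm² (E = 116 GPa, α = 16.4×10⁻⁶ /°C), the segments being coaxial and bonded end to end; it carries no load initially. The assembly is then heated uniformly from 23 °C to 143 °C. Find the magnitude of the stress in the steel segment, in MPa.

σ ≈ 497 MPa (compressive)

Free thermal expansion of the whole bar: Σ αᵢΔT Lᵢ = 12.6×10⁻⁶×120×330 + 16.4×10⁻⁶×120×650 = 1.778 mm.
The rigid supports impose zero overall length change; the single axial force P common to all segments must satisfy P Σ Lᵢ/(AᵢEᵢ) = δ_free.
The series flexibility is Σ Lᵢ/(AᵢEᵢ) = 330/(825×208×10³) + 650/(2325×116×10³) = 4.333×10⁻⁶ mm/N.
Hence P = δ_free / Σ(L/AE) = 1.778/4.333×10⁻⁶ = 410.4 kN (compressive).
σ_{steel} = P / A = 410400 / 825 = 497.4 MPa.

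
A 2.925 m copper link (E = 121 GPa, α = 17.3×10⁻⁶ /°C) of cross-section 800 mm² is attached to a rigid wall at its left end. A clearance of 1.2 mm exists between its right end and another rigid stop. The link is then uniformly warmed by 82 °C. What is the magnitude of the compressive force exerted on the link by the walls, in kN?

Unrestrained expansion: δ_free = αΔT L = 17.3×10⁻⁶ × 82 × 2925 = 4.149 mm.
The gap closes (δ_free > 1.2 mm) and the wall then resists a further 4.149 − 1.2 = 2.949 mm of expansion.
That suppressed elongation corresponds to σ = E·Δ/L = 121×10³ × 2.949/2925 = 122 MPa.
Force on the wall = σA = 122 × 800 mm² = 97.61 kN.

P ≈ 97.6 kN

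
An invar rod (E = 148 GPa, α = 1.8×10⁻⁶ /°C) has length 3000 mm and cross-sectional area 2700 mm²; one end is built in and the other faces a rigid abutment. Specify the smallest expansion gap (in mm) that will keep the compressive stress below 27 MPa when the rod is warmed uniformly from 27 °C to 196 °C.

With no wall the rod would lengthen by αΔT L = 1.8×10⁻⁶ × 169 × 3000 = 0.9126 mm.
A stress of 27 MPa corresponds to the wall pushing the rod back by σL/E = 27×3000/(148×10³) = 0.5473 mm.
The gap must absorb the remainder: g_min = 0.9126 − 0.5473 = 0.3653 mm.

g ≈ 0.365 mm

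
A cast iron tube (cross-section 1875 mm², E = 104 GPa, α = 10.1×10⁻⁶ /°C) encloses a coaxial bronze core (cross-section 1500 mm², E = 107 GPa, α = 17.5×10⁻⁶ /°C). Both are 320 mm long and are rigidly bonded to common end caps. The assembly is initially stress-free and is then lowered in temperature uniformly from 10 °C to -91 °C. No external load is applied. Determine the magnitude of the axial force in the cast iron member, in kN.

Both members must finish at the same length. With the larger α, the bronze tends to over-contract; the plates restrain it, putting the bronze in tension and the cast iron in compression. With no external load the two internal forces are equal and opposite, magnitude P.
Compatibility of the two members (thermal + elastic change equal): (α₁ − α₂)ΔT = P·[1/(A₁E₁) + 1/(A₂E₂)].
|α₁ − α₂|·ΔT = 7.4×10⁻⁶ × 101 = 0.0007474.
1/(A₁E₁) + 1/(A₂E₂) = 1/(1875×104×10³) + 1/(1500×107×10³) = 1.136×10⁻⁸ N⁻¹.
So P = 0.0007474 / 1.136×10⁻⁸ = 65.8 kN.

P ≈ 65.8 kN (compressive in the cast iron)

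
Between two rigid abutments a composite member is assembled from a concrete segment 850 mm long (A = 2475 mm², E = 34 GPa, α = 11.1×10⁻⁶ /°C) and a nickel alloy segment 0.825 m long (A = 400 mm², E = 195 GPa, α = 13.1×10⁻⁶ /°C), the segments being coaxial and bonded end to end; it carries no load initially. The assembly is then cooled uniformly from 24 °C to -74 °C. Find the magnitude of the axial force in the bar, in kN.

P ≈ 95.9 kN (tensile)

Free thermal contraction of the whole bar: Σ αᵢΔT Lᵢ = 11.1×10⁻⁶×98×850 + 13.1×10⁻⁶×98×825 = 1.984 mm.
The rigid supports impose zero overall length change; the single axial force P common to all segments must satisfy P Σ Lᵢ/(AᵢEᵢ) = δ_free.
The series flexibility is Σ Lᵢ/(AᵢEᵢ) = 850/(2475×34×10³) + 825/(400×195×10³) = 2.068×10⁻⁵ mm/N.
Hence P = δ_free / Σ(L/AE) = 1.984/2.068×10⁻⁵ = 95.94 kN (tensile).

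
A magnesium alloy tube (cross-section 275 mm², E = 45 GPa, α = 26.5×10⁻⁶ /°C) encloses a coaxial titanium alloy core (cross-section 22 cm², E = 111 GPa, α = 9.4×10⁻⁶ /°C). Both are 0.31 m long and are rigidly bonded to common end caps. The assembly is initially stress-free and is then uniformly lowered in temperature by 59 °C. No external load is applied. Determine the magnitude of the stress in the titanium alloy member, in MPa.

σ ≈ 5.4 MPa (compressive)

The magnesium alloy has the larger α, so on cooling it would change length more than the titanium alloy if both were free. The rigid plates force a common final length, so the magnesium alloy is put into tension and the titanium alloy into compression, with equal and opposite forces P (no external load).
Setting the final lengths equal and cancelling L: (α₁ − α₂)ΔT = P/(A₁E₁) + P/(A₂E₂).
|α₁ − α₂|·ΔT = 17.1×10⁻⁶ × 59 = 0.001009.
1/(A₁E₁) + 1/(A₂E₂) = 1/(275×45×10³) + 1/(2200×111×10³) = 8.49×10⁻⁸ N⁻¹.
So P = 0.001009 / 8.49×10⁻⁸ = 11.88 kN.
σ_{titanium alloy} = P/A₂ = 11880/2200 = 5.401 MPa, compressive.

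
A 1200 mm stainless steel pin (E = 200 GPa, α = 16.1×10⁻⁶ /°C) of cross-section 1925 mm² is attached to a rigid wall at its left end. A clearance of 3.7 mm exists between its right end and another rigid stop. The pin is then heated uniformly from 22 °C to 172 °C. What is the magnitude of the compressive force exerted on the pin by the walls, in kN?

If the wall were absent the pin would grow by αΔT L = 16.1×10⁻⁶ × 150 × 1200 = 2.898 mm.
Since δ_free = 2.9 mm is less than the 3.7 mm gap, the pin never touches the wall. No axial force develops.

P ≈ 0 kN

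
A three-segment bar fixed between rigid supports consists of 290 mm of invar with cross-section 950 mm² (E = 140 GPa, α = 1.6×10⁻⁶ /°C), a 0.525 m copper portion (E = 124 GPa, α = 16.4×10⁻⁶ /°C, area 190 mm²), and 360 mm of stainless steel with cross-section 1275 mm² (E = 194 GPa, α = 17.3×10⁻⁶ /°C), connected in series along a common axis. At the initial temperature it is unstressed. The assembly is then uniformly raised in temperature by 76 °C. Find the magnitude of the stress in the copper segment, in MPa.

Free thermal expansion of the whole bar: Σ αᵢΔT Lᵢ = 1.6×10⁻⁶×76×290 + 16.4×10⁻⁶×76×525 + 17.3×10⁻⁶×76×360 = 1.163 mm.
The rigid supports impose zero overall length change; the single axial force P common to all segments must satisfy P Σ Lᵢ/(AᵢEᵢ) = δ_free.
The series flexibility is Σ Lᵢ/(AᵢEᵢ) = 290/(950×140×10³) + 525/(190×124×10³) + 360/(1275×194×10³) = 2.592×10⁻⁵ mm/N.
P = 1.163 / 2.592×10⁻⁵ = 44870 N = 44.87 kN, compressive.
σ_{copper} = P / A = 44870 / 190 = 236.1 MPa.

σ ≈ 236 MPa (compressive)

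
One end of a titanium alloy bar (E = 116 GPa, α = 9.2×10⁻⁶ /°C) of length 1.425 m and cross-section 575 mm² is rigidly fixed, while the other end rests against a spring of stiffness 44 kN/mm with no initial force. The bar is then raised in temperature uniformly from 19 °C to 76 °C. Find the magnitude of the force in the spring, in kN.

P ≈ 16.9 kN

The unrestrained thermal change is αΔT L = 9.2×10⁻⁶ × 57 × 1425 = 0.7473 mm.
Let P be the compressive force at the spring. The bar shortens elastically by PL/(AE) and the spring compresses by P/k; together these equal δ_free.
So P = δ_free / [L/(AE) + 1/k] = 0.7473 / [ 1425/(575×116×10³) + 1/(44×10³) ].
P = 0.7473 / 4.409×10⁻⁵ = 16950 N.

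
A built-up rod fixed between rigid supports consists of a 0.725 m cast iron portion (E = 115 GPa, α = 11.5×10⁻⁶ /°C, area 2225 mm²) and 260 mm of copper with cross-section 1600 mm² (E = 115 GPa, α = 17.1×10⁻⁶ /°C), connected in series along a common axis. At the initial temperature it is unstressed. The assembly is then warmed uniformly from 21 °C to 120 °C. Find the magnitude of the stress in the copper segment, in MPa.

σ ≈ 186 MPa (compressive)

Free thermal expansion of the whole bar: Σ αᵢΔT Lᵢ = 11.5×10⁻⁶×99×725 + 17.1×10⁻⁶×99×260 = 1.266 mm.
The walls prevent any net length change, so an axial force P (same in every segment) develops. Compatibility: P · Σ Lᵢ/(AᵢEᵢ) = δ_free.
The series flexibility is Σ Lᵢ/(AᵢEᵢ) = 725/(2225×115×10³) + 260/(1600×115×10³) = 4.246×10⁻⁶ mm/N.
P = 1.266 / 4.246×10⁻⁶ = 298000 N = 298 kN, compressive.
σ_{copper} = P / A = 298000 / 1600 = 186.3 MPa.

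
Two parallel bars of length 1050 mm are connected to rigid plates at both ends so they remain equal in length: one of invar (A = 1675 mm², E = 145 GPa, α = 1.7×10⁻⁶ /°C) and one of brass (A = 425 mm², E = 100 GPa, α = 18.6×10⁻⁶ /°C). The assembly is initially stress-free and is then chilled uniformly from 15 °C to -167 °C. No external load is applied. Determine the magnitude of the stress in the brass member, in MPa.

σ ≈ 262 MPa (tensile)

Both members must finish at the same length. With the larger α, the brass tends to over-contract; the plates restrain it, putting the brass in tension and the invar in compression. With no external load the two internal forces are equal and opposite, magnitude P.
Setting the final lengths equal and cancelling L: (α₁ − α₂)ΔT = P/(A₁E₁) + P/(A₂E₂).
|α₁ − α₂|·ΔT = 16.9×10⁻⁶ × 182 = 0.003076.
1/(A₁E₁) + 1/(A₂E₂) = 1/(1675×145×10³) + 1/(425×100×10³) = 2.765×10⁻⁸ N⁻¹.
So P = 0.003076 / 2.765×10⁻⁸ = 111.3 kN.
σ_{brass} = P/A₂ = 111300/425 = 261.8 MPa, tensile.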